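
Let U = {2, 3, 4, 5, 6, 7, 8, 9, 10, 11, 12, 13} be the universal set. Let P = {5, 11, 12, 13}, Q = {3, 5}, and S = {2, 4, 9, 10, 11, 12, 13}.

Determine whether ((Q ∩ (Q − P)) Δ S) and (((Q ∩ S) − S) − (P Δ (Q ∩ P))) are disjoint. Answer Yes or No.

Q − P = {3}
Q ∩ (Q − P) = {3}
(Q ∩ (Q − P)) Δ S = {2, 3, 4, 9, 10, 11, 12, 13}
Q ∩ S = {}
(Q ∩ S) − S = {}
Q ∩ P = {5}
P Δ (Q ∩ P) = {11, 12, 13}
((Q ∩ S) − S) − (P Δ (Q ∩ P)) = {}
{2, 3, 4, 9, 10, 11, 12, 13} and {} share no elements.

Yes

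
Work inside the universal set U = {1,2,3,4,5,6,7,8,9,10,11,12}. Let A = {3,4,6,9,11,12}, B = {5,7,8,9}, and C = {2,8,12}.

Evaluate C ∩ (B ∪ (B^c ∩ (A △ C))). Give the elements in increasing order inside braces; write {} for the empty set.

B^c = {1,2,3,4,6,10,11,12}
A △ C = {2,3,4,6,8,9,11}
B^c ∩ (A △ C) = {2,3,4,6,11}
B ∪ (B^c ∩ (A △ C)) = {2,3,4,5,6,7,8,9,11}
C ∩ (B ∪ (B^c ∩ (A △ C))) = {2,8}

{2,8}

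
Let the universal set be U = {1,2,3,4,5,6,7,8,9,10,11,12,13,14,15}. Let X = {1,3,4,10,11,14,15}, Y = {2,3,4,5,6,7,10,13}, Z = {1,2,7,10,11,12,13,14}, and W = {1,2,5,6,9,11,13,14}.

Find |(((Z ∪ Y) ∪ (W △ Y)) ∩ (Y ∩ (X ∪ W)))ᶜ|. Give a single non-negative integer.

8

Z ∪ Y = {1,2,3,4,5,6,7,10,11,12,13,14}
W △ Y = {1,3,4,7,9,10,11,14}
(Z ∪ Y) ∪ (W △ Y) = {1,2,3,4,5,6,7,9,10,11,12,13,14}
X ∪ W = {1,2,3,4,5,6,9,10,11,13,14,15}
Y ∩ (X ∪ W) = {2,3,4,5,6,10,13}
((Z ∪ Y) ∪ (W △ Y)) ∩ (Y ∩ (X ∪ W)) = {2,3,4,5,6,10,13}
(((Z ∪ Y) ∪ (W △ Y)) ∩ (Y ∩ (X ∪ W)))ᶜ = {1,7,8,9,11,12,14,15}
|(((Z ∪ Y) ∪ (W △ Y)) ∩ (Y ∩ (X ∪ W)))ᶜ| = 8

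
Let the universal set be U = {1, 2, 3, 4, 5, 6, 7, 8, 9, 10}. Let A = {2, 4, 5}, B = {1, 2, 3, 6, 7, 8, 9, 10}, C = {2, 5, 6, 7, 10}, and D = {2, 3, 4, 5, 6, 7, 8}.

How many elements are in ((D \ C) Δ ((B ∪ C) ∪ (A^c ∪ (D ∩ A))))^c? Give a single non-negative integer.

D \ C = {3, 4, 8}
B ∪ C = {1, 2, 3, 5, 6, 7, 8, 9, 10}
A^c = {1, 3, 6, 7, 8, 9, 10}
D ∩ A = {2, 4, 5}
A^c ∪ (D ∩ A) = {1, 2, 3, 4, 5, 6, 7, 8, 9, 10}
(B ∪ C) ∪ (A^c ∪ (D ∩ A)) = {1, 2, 3, 4, 5, 6, 7, 8, 9, 10}
(D \ C) Δ ((B ∪ C) ∪ (A^c ∪ (D ∩ A))) = {1, 2, 5, 6, 7, 9, 10}
((D \ C) Δ ((B ∪ C) ∪ (A^c ∪ (D ∩ A))))^c = {3, 4, 8}
|((D \ C) Δ ((B ∪ C) ∪ (A^c ∪ (D ∩ A))))^c| = 3

3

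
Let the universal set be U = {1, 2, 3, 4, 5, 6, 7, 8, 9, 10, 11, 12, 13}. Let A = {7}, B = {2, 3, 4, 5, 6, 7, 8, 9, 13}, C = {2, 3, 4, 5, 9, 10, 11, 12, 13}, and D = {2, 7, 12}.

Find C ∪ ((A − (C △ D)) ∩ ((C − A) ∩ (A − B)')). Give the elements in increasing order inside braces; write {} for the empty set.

{2, 3, 4, 5, 9, 10, 11, 12, 13}

C △ D = {3, 4, 5, 7, 9, 10, 11, 13}
A − (C △ D) = {}
C − A = {2, 3, 4, 5, 9, 10, 11, 12, 13}
A − B = {}
(A − B)' = {1, 2, 3, 4, 5, 6, 7, 8, 9, 10, 11, 12, 13}
(C − A) ∩ (A − B)' = {2, 3, 4, 5, 9, 10, 11, 12, 13}
(A − (C △ D)) ∩ ((C − A) ∩ (A − B)') = {}
C ∪ ((A − (C △ D)) ∩ ((C − A) ∩ (A − B)')) = {2, 3, 4, 5, 9, 10, 11, 12, 13}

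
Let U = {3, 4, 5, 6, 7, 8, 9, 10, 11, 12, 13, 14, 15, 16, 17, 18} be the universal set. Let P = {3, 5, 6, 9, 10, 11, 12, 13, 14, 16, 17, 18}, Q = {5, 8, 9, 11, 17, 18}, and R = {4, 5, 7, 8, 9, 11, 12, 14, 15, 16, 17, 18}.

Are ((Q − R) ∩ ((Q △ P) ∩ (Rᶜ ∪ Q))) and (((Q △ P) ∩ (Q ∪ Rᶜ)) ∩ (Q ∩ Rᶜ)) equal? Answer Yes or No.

Q − R = {}
Q △ P = {3, 6, 8, 10, 12, 13, 14, 16}
Rᶜ = {3, 6, 10, 13}
Rᶜ ∪ Q = {3, 5, 6, 8, 9, 10, 11, 13, 17, 18}
(Q △ P) ∩ (Rᶜ ∪ Q) = {3, 6, 8, 10, 13}
(Q − R) ∩ ((Q △ P) ∩ (Rᶜ ∪ Q)) = {}
Q ∪ Rᶜ = {3, 5, 6, 8, 9, 10, 11, 13, 17, 18}
(Q △ P) ∩ (Q ∪ Rᶜ) = {3, 6, 8, 10, 13}
Q ∩ Rᶜ = {}
((Q △ P) ∩ (Q ∪ Rᶜ)) ∩ (Q ∩ Rᶜ) = {}
Both equal {}, so (Q − R) ∩ ((Q △ P) ∩ (Rᶜ ∪ Q)) = ((Q △ P) ∩ (Q ∪ Rᶜ)) ∩ (Q ∩ Rᶜ).

Yes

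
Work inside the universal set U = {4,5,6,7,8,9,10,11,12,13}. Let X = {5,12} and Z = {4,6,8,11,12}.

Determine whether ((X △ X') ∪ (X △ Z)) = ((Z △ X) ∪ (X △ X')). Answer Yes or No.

Yes

X' = {4,6,7,8,9,10,11,13}
X △ X' = {4,5,6,7,8,9,10,11,12,13}
X △ Z = {4,5,6,8,11}
(X △ X') ∪ (X △ Z) = {4,5,6,7,8,9,10,11,12,13}
Z △ X = {4,5,6,8,11}
(Z △ X) ∪ (X △ X') = {4,5,6,7,8,9,10,11,12,13}
Both equal {4,5,6,7,8,9,10,11,12,13}, so (X △ X') ∪ (X △ Z) = (Z △ X) ∪ (X △ X').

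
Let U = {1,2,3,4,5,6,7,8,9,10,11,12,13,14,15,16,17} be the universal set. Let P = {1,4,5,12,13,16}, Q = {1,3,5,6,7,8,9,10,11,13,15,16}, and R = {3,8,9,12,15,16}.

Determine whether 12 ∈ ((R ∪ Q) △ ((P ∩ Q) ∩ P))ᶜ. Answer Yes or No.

12 ∈ R and 12 ∉ Q, so 12 ∈ R ∪ Q
12 ∈ P and 12 ∉ Q, so 12 ∉ P ∩ Q
12 ∉ (P ∩ Q) and 12 ∈ P, so 12 ∉ (P ∩ Q) ∩ P
12 ∈ (R ∪ Q) and 12 ∉ ((P ∩ Q) ∩ P), so 12 ∈ (R ∪ Q) △ ((P ∩ Q) ∩ P)
12 ∉ ((R ∪ Q) △ ((P ∩ Q) ∩ P))ᶜ since 12 ∈ ((R ∪ Q) △ ((P ∩ Q) ∩ P))

No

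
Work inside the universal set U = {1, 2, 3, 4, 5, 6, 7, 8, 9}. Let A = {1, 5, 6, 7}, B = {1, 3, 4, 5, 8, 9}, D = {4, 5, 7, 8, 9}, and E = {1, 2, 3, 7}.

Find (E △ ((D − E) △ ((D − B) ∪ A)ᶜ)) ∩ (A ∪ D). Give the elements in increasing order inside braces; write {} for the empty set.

{1, 5, 7}

D − E = {4, 5, 8, 9}
D − B = {7}
(D − B) ∪ A = {1, 5, 6, 7}
((D − B) ∪ A)ᶜ = {2, 3, 4, 8, 9}
(D − E) △ ((D − B) ∪ A)ᶜ = {2, 3, 5}
E △ ((D − E) △ ((D − B) ∪ A)ᶜ) = {1, 5, 7}
A ∪ D = {1, 4, 5, 6, 7, 8, 9}
(E △ ((D − E) △ ((D − B) ∪ A)ᶜ)) ∩ (A ∪ D) = {1, 5, 7}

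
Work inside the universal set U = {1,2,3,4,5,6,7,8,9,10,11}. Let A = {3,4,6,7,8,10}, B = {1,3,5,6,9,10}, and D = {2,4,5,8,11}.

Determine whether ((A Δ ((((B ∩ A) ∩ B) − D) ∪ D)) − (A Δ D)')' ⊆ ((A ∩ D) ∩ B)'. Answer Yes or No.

B ∩ A = {3,6,10}
(B ∩ A) ∩ B = {3,6,10}
((B ∩ A) ∩ B) − D = {3,6,10}
(((B ∩ A) ∩ B) − D) ∪ D = {2,3,4,5,6,8,10,11}
A Δ ((((B ∩ A) ∩ B) − D) ∪ D) = {2,5,7,11}
A Δ D = {2,3,5,6,7,10,11}
(A Δ D)' = {1,4,8,9}
(A Δ ((((B ∩ A) ∩ B) − D) ∪ D)) − (A Δ D)' = {2,5,7,11}
((A Δ ((((B ∩ A) ∩ B) − D) ∪ D)) − (A Δ D)')' = {1,3,4,6,8,9,10}
A ∩ D = {4,8}
(A ∩ D) ∩ B = {}
((A ∩ D) ∩ B)' = {1,2,3,4,5,6,7,8,9,10,11}
Every element of {1,3,4,6,8,9,10} is in {1,2,3,4,5,6,7,8,9,10,11}, so ((A Δ ((((B ∩ A) ∩ B) − D) ∪ D)) − (A Δ D)')' ⊆ ((A ∩ D) ∩ B)'.

Yes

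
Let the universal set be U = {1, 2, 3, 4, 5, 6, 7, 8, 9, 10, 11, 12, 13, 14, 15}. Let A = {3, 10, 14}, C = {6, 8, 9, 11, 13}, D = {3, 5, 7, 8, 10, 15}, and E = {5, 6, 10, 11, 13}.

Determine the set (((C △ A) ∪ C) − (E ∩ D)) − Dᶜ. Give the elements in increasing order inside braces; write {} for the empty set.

{3, 8}

C △ A = {3, 6, 8, 9, 10, 11, 13, 14}
(C △ A) ∪ C = {3, 6, 8, 9, 10, 11, 13, 14}
E ∩ D = {5, 10}
((C △ A) ∪ C) − (E ∩ D) = {3, 6, 8, 9, 11, 13, 14}
Dᶜ = {1, 2, 4, 6, 9, 11, 12, 13, 14}
(((C △ A) ∪ C) − (E ∩ D)) − Dᶜ = {3, 8}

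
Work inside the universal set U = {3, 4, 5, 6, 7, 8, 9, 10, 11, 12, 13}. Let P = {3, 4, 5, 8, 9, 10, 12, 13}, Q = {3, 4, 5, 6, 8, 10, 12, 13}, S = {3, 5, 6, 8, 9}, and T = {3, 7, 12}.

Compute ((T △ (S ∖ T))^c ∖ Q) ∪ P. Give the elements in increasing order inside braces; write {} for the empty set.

{3, 4, 5, 8, 9, 10, 11, 12, 13}

S ∖ T = {5, 6, 8, 9}
T △ (S ∖ T) = {3, 5, 6, 7, 8, 9, 12}
(T △ (S ∖ T))^c = {4, 10, 11, 13}
(T △ (S ∖ T))^c ∖ Q = {11}
((T △ (S ∖ T))^c ∖ Q) ∪ P = {3, 4, 5, 8, 9, 10, 11, 12, 13}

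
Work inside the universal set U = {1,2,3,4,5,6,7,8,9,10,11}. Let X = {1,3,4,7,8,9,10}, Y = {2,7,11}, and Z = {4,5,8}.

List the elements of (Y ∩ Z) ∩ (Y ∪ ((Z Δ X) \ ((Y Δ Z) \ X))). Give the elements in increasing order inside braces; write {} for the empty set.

Y ∩ Z = {}
Z Δ X = {1,3,5,7,9,10}
Y Δ Z = {2,4,5,7,8,11}
(Y Δ Z) \ X = {2,5,11}
(Z Δ X) \ ((Y Δ Z) \ X) = {1,3,7,9,10}
Y ∪ ((Z Δ X) \ ((Y Δ Z) \ X)) = {1,2,3,7,9,10,11}
(Y ∩ Z) ∩ (Y ∪ ((Z Δ X) \ ((Y Δ Z) \ X))) = {}

{}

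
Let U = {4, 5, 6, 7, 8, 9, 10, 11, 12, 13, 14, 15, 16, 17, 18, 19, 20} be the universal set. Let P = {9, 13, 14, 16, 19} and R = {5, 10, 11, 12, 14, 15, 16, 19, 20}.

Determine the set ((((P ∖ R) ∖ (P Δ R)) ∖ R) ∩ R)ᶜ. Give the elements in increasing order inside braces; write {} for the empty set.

{4, 5, 6, 7, 8, 9, 10, 11, 12, 13, 14, 15, 16, 17, 18, 19, 20}

P ∖ R = {9, 13}
P Δ R = {5, 9, 10, 11, 12, 13, 15, 20}
(P ∖ R) ∖ (P Δ R) = {}
((P ∖ R) ∖ (P Δ R)) ∖ R = {}
(((P ∖ R) ∖ (P Δ R)) ∖ R) ∩ R = {}
((((P ∖ R) ∖ (P Δ R)) ∖ R) ∩ R)ᶜ = {4, 5, 6, 7, 8, 9, 10, 11, 12, 13, 14, 15, 16, 17, 18, 19, 20}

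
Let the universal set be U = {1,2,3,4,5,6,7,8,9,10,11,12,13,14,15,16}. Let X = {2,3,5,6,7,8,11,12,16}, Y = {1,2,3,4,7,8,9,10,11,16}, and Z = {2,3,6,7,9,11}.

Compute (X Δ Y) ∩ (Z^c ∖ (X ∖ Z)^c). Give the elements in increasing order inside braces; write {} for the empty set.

X Δ Y = {1,4,5,6,9,10,12}
Z^c = {1,4,5,8,10,12,13,14,15,16}
X ∖ Z = {5,8,12,16}
(X ∖ Z)^c = {1,2,3,4,6,7,9,10,11,13,14,15}
Z^c ∖ (X ∖ Z)^c = {5,8,12,16}
(X Δ Y) ∩ (Z^c ∖ (X ∖ Z)^c) = {5,12}

{5,12}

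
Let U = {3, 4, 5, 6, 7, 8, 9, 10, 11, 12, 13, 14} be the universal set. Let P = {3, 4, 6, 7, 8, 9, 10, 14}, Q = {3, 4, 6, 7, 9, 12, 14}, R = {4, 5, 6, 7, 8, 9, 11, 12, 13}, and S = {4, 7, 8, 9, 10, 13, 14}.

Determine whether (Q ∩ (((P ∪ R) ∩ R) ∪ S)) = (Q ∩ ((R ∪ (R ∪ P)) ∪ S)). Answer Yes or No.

P ∪ R = {3, 4, 5, 6, 7, 8, 9, 10, 11, 12, 13, 14}
(P ∪ R) ∩ R = {4, 5, 6, 7, 8, 9, 11, 12, 13}
((P ∪ R) ∩ R) ∪ S = {4, 5, 6, 7, 8, 9, 10, 11, 12, 13, 14}
Q ∩ (((P ∪ R) ∩ R) ∪ S) = {4, 6, 7, 9, 12, 14}
R ∪ P = {3, 4, 5, 6, 7, 8, 9, 10, 11, 12, 13, 14}
R ∪ (R ∪ P) = {3, 4, 5, 6, 7, 8, 9, 10, 11, 12, 13, 14}
(R ∪ (R ∪ P)) ∪ S = {3, 4, 5, 6, 7, 8, 9, 10, 11, 12, 13, 14}
Q ∩ ((R ∪ (R ∪ P)) ∪ S) = {3, 4, 6, 7, 9, 12, 14}
3 ∈ Q ∩ ((R ∪ (R ∪ P)) ∪ S) but 3 ∉ Q ∩ (((P ∪ R) ∩ R) ∪ S), so they differ.

No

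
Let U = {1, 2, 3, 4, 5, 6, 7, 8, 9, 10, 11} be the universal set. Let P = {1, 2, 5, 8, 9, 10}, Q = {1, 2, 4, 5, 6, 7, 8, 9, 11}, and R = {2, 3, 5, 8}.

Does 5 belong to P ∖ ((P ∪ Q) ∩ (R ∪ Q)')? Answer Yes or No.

5 ∈ P and 5 ∈ Q, so 5 ∈ P ∪ Q
5 ∈ R and 5 ∈ Q, so 5 ∈ R ∪ Q
5 ∉ (R ∪ Q)' since 5 ∈ (R ∪ Q)
5 ∈ (P ∪ Q) and 5 ∉ (R ∪ Q)', so 5 ∉ (P ∪ Q) ∩ (R ∪ Q)'
5 ∈ P and 5 ∉ ((P ∪ Q) ∩ (R ∪ Q)'), so 5 ∈ P ∖ ((P ∪ Q) ∩ (R ∪ Q)')

Yes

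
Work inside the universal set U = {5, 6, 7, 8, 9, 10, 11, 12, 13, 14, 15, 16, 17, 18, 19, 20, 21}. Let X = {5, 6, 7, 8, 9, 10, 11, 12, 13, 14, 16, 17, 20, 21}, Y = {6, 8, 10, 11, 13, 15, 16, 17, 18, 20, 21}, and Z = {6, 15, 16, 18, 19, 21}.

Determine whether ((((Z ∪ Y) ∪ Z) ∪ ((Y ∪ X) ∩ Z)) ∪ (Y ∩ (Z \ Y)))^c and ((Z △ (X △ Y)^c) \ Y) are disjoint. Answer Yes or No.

Z ∪ Y = {6, 8, 10, 11, 13, 15, 16, 17, 18, 19, 20, 21}
(Z ∪ Y) ∪ Z = {6, 8, 10, 11, 13, 15, 16, 17, 18, 19, 20, 21}
Y ∪ X = {5, 6, 7, 8, 9, 10, 11, 12, 13, 14, 15, 16, 17, 18, 20, 21}
(Y ∪ X) ∩ Z = {6, 15, 16, 18, 21}
((Z ∪ Y) ∪ Z) ∪ ((Y ∪ X) ∩ Z) = {6, 8, 10, 11, 13, 15, 16, 17, 18, 19, 20, 21}
Z \ Y = {19}
Y ∩ (Z \ Y) = {}
(((Z ∪ Y) ∪ Z) ∪ ((Y ∪ X) ∩ Z)) ∪ (Y ∩ (Z \ Y)) = {6, 8, 10, 11, 13, 15, 16, 17, 18, 19, 20, 21}
((((Z ∪ Y) ∪ Z) ∪ ((Y ∪ X) ∩ Z)) ∪ (Y ∩ (Z \ Y)))^c = {5, 7, 9, 12, 14}
X △ Y = {5, 7, 9, 12, 14, 15, 18}
(X △ Y)^c = {6, 8, 10, 11, 13, 16, 17, 19, 20, 21}
Z △ (X △ Y)^c = {8, 10, 11, 13, 15, 17, 18, 20}
(Z △ (X △ Y)^c) \ Y = {}
{5, 7, 9, 12, 14} and {} share no elements.

Yes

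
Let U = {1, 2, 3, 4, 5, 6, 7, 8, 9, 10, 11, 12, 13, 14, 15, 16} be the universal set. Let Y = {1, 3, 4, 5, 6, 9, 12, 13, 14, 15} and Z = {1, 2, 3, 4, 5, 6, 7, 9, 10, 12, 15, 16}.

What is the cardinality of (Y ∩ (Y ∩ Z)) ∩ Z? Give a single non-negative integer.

Y ∩ Z = {1, 3, 4, 5, 6, 9, 12, 15}
Y ∩ (Y ∩ Z) = {1, 3, 4, 5, 6, 9, 12, 15}
(Y ∩ (Y ∩ Z)) ∩ Z = {1, 3, 4, 5, 6, 9, 12, 15}
|(Y ∩ (Y ∩ Z)) ∩ Z| = 8

8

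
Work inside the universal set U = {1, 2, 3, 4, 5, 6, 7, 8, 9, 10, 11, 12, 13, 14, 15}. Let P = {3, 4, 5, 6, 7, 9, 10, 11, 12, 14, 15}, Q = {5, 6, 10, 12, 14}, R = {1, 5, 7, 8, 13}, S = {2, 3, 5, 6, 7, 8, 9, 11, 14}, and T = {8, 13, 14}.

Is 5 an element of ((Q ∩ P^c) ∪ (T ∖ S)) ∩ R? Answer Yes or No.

No

5 ∈ P, so 5 ∉ P^c
5 ∈ Q and 5 ∉ P^c, so 5 ∉ Q ∩ P^c
5 ∉ T and 5 ∈ S, so 5 ∉ T ∖ S
5 ∉ (Q ∩ P^c) and 5 ∉ (T ∖ S), so 5 ∉ (Q ∩ P^c) ∪ (T ∖ S)
5 ∉ ((Q ∩ P^c) ∪ (T ∖ S)) and 5 ∈ R, so 5 ∉ ((Q ∩ P^c) ∪ (T ∖ S)) ∩ R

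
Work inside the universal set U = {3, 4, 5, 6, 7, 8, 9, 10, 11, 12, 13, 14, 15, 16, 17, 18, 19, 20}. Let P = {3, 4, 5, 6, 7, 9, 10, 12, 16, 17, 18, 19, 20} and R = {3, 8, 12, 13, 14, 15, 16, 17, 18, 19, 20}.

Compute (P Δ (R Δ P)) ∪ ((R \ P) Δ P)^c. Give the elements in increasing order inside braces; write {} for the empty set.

R Δ P = {4, 5, 6, 7, 8, 9, 10, 13, 14, 15}
P Δ (R Δ P) = {3, 8, 12, 13, 14, 15, 16, 17, 18, 19, 20}
R \ P = {8, 13, 14, 15}
(R \ P) Δ P = {3, 4, 5, 6, 7, 8, 9, 10, 12, 13, 14, 15, 16, 17, 18, 19, 20}
((R \ P) Δ P)^c = {11}
(P Δ (R Δ P)) ∪ ((R \ P) Δ P)^c = {3, 8, 11, 12, 13, 14, 15, 16, 17, 18, 19, 20}

{3, 8, 11, 12, 13, 14, 15, 16, 17, 18, 19, 20}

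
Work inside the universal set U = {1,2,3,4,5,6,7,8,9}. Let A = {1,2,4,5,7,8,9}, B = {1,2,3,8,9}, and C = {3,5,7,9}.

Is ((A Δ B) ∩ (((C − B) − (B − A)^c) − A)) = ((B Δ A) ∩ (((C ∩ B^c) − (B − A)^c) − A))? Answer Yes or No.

A Δ B = {3,4,5,7}
C − B = {5,7}
B − A = {3}
(B − A)^c = {1,2,4,5,6,7,8,9}
(C − B) − (B − A)^c = {}
((C − B) − (B − A)^c) − A = {}
(A Δ B) ∩ (((C − B) − (B − A)^c) − A) = {}
B Δ A = {3,4,5,7}
B^c = {4,5,6,7}
C ∩ B^c = {5,7}
(C ∩ B^c) − (B − A)^c = {}
((C ∩ B^c) − (B − A)^c) − A = {}
(B Δ A) ∩ (((C ∩ B^c) − (B − A)^c) − A) = {}
Both equal {}, so (A Δ B) ∩ (((C − B) − (B − A)^c) − A) = (B Δ A) ∩ (((C ∩ B^c) − (B − A)^c) − A).

Yes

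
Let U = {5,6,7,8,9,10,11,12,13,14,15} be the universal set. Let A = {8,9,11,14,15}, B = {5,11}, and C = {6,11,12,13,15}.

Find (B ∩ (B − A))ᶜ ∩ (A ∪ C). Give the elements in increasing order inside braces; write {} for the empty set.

B − A = {5}
B ∩ (B − A) = {5}
(B ∩ (B − A))ᶜ = {6,7,8,9,10,11,12,13,14,15}
A ∪ C = {6,8,9,11,12,13,14,15}
(B ∩ (B − A))ᶜ ∩ (A ∪ C) = {6,8,9,11,12,13,14,15}

{6,8,9,11,12,13,14,15}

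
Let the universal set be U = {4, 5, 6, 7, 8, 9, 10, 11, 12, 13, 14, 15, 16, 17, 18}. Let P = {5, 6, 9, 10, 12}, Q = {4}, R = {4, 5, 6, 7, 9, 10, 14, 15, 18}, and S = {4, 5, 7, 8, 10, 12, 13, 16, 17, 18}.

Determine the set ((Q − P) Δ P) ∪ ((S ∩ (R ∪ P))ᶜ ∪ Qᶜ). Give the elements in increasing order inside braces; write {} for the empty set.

{4, 5, 6, 7, 8, 9, 10, 11, 12, 13, 14, 15, 16, 17, 18}

Q − P = {4}
(Q − P) Δ P = {4, 5, 6, 9, 10, 12}
R ∪ P = {4, 5, 6, 7, 9, 10, 12, 14, 15, 18}
S ∩ (R ∪ P) = {4, 5, 7, 10, 12, 18}
(S ∩ (R ∪ P))ᶜ = {6, 8, 9, 11, 13, 14, 15, 16, 17}
Qᶜ = {5, 6, 7, 8, 9, 10, 11, 12, 13, 14, 15, 16, 17, 18}
(S ∩ (R ∪ P))ᶜ ∪ Qᶜ = {5, 6, 7, 8, 9, 10, 11, 12, 13, 14, 15, 16, 17, 18}
((Q − P) Δ P) ∪ ((S ∩ (R ∪ P))ᶜ ∪ Qᶜ) = {4, 5, 6, 7, 8, 9, 10, 11, 12, 13, 14, 15, 16, 17, 18}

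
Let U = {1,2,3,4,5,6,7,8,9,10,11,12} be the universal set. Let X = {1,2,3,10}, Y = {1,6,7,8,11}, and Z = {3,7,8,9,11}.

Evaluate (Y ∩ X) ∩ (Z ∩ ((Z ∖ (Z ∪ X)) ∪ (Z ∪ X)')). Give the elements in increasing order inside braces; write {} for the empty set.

Y ∩ X = {1}
Z ∪ X = {1,2,3,7,8,9,10,11}
Z ∖ (Z ∪ X) = {}
(Z ∪ X)' = {4,5,6,12}
(Z ∖ (Z ∪ X)) ∪ (Z ∪ X)' = {4,5,6,12}
Z ∩ ((Z ∖ (Z ∪ X)) ∪ (Z ∪ X)') = {}
(Y ∩ X) ∩ (Z ∩ ((Z ∖ (Z ∪ X)) ∪ (Z ∪ X)')) = {}

{}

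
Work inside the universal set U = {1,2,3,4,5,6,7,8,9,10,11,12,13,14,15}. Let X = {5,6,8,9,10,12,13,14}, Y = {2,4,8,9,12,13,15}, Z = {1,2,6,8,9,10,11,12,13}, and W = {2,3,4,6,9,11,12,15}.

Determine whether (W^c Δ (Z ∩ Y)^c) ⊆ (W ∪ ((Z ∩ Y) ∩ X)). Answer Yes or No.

Yes

W^c = {1,5,7,8,10,13,14}
Z ∩ Y = {2,8,9,12,13}
(Z ∩ Y)^c = {1,3,4,5,6,7,10,11,14,15}
W^c Δ (Z ∩ Y)^c = {3,4,6,8,11,13,15}
(Z ∩ Y) ∩ X = {8,9,12,13}
W ∪ ((Z ∩ Y) ∩ X) = {2,3,4,6,8,9,11,12,13,15}
Every element of {3,4,6,8,11,13,15} is in {2,3,4,6,8,9,11,12,13,15}, so W^c Δ (Z ∩ Y)^c ⊆ W ∪ ((Z ∩ Y) ∩ X).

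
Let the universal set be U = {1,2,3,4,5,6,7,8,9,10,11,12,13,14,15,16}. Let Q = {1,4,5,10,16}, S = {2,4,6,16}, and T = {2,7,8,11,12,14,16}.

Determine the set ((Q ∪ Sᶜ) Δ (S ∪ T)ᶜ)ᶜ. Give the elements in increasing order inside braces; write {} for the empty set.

{1,2,3,5,6,9,10,13,15}

Sᶜ = {1,3,5,7,8,9,10,11,12,13,14,15}
Q ∪ Sᶜ = {1,3,4,5,7,8,9,10,11,12,13,14,15,16}
S ∪ T = {2,4,6,7,8,11,12,14,16}
(S ∪ T)ᶜ = {1,3,5,9,10,13,15}
(Q ∪ Sᶜ) Δ (S ∪ T)ᶜ = {4,7,8,11,12,14,16}
((Q ∪ Sᶜ) Δ (S ∪ T)ᶜ)ᶜ = {1,2,3,5,6,9,10,13,15}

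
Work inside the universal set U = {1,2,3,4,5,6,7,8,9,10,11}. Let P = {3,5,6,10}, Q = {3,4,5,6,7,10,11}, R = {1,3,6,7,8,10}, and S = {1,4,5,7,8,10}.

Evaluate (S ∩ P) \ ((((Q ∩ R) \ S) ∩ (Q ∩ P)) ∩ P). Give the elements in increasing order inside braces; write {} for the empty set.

S ∩ P = {5,10}
Q ∩ R = {3,6,7,10}
(Q ∩ R) \ S = {3,6}
Q ∩ P = {3,5,6,10}
((Q ∩ R) \ S) ∩ (Q ∩ P) = {3,6}
(((Q ∩ R) \ S) ∩ (Q ∩ P)) ∩ P = {3,6}
(S ∩ P) \ ((((Q ∩ R) \ S) ∩ (Q ∩ P)) ∩ P) = {5,10}

{5,10}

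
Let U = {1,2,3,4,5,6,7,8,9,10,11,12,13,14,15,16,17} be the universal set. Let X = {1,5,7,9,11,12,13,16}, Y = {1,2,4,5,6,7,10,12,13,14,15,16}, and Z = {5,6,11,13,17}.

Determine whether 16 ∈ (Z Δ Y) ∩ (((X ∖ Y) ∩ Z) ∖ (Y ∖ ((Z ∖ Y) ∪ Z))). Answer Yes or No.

No

16 ∉ Z and 16 ∈ Y, so 16 ∈ Z Δ Y
16 ∈ X and 16 ∈ Y, so 16 ∉ X ∖ Y
16 ∉ (X ∖ Y) and 16 ∉ Z, so 16 ∉ (X ∖ Y) ∩ Z
16 ∉ Z and 16 ∈ Y, so 16 ∉ Z ∖ Y
16 ∉ (Z ∖ Y) and 16 ∉ Z, so 16 ∉ (Z ∖ Y) ∪ Z
16 ∈ Y and 16 ∉ ((Z ∖ Y) ∪ Z), so 16 ∈ Y ∖ ((Z ∖ Y) ∪ Z)
16 ∉ ((X ∖ Y) ∩ Z) and 16 ∈ (Y ∖ ((Z ∖ Y) ∪ Z)), so 16 ∉ ((X ∖ Y) ∩ Z) ∖ (Y ∖ ((Z ∖ Y) ∪ Z))
16 ∈ (Z Δ Y) and 16 ∉ (((X ∖ Y) ∩ Z) ∖ (Y ∖ ((Z ∖ Y) ∪ Z))), so 16 ∉ (Z Δ Y) ∩ (((X ∖ Y) ∩ Z) ∖ (Y ∖ ((Z ∖ Y) ∪ Z)))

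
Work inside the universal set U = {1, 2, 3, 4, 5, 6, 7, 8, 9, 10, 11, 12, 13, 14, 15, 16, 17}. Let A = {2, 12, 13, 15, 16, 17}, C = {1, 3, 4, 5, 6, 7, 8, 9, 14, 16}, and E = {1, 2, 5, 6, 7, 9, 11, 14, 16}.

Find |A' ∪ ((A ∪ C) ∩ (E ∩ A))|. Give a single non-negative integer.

13

A' = {1, 3, 4, 5, 6, 7, 8, 9, 10, 11, 14}
A ∪ C = {1, 2, 3, 4, 5, 6, 7, 8, 9, 12, 13, 14, 15, 16, 17}
E ∩ A = {2, 16}
(A ∪ C) ∩ (E ∩ A) = {2, 16}
A' ∪ ((A ∪ C) ∩ (E ∩ A)) = {1, 2, 3, 4, 5, 6, 7, 8, 9, 10, 11, 14, 16}
|A' ∪ ((A ∪ C) ∩ (E ∩ A))| = 13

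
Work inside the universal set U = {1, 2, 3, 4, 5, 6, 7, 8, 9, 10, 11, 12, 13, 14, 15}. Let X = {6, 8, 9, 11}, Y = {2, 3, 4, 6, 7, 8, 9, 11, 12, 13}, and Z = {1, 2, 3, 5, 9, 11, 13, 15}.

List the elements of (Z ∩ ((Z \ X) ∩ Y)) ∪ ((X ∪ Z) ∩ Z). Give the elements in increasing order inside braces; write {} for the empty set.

{1, 2, 3, 5, 9, 11, 13, 15}

Z \ X = {1, 2, 3, 5, 13, 15}
(Z \ X) ∩ Y = {2, 3, 13}
Z ∩ ((Z \ X) ∩ Y) = {2, 3, 13}
X ∪ Z = {1, 2, 3, 5, 6, 8, 9, 11, 13, 15}
(X ∪ Z) ∩ Z = {1, 2, 3, 5, 9, 11, 13, 15}
(Z ∩ ((Z \ X) ∩ Y)) ∪ ((X ∪ Z) ∩ Z) = {1, 2, 3, 5, 9, 11, 13, 15}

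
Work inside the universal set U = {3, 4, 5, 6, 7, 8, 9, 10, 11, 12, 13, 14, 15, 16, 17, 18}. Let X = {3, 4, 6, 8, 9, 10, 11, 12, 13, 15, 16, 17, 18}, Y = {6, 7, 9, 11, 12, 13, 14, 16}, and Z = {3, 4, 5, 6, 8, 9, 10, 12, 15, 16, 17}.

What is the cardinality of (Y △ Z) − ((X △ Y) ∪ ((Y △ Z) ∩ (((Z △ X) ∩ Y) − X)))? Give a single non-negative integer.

Y △ Z = {3, 4, 5, 7, 8, 10, 11, 13, 14, 15, 17}
X △ Y = {3, 4, 7, 8, 10, 14, 15, 17, 18}
Z △ X = {5, 11, 13, 18}
(Z △ X) ∩ Y = {11, 13}
((Z △ X) ∩ Y) − X = {}
(Y △ Z) ∩ (((Z △ X) ∩ Y) − X) = {}
(X △ Y) ∪ ((Y △ Z) ∩ (((Z △ X) ∩ Y) − X)) = {3, 4, 7, 8, 10, 14, 15, 17, 18}
(Y △ Z) − ((X △ Y) ∪ ((Y △ Z) ∩ (((Z △ X) ∩ Y) − X))) = {5, 11, 13}
|(Y △ Z) − ((X △ Y) ∪ ((Y △ Z) ∩ (((Z △ X) ∩ Y) − X)))| = 3

3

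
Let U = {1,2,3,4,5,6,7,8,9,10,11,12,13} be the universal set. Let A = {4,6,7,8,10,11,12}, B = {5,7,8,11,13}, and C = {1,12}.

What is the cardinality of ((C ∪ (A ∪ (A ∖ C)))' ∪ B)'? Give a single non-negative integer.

A ∖ C = {4,6,7,8,10,11}
A ∪ (A ∖ C) = {4,6,7,8,10,11,12}
C ∪ (A ∪ (A ∖ C)) = {1,4,6,7,8,10,11,12}
(C ∪ (A ∪ (A ∖ C)))' = {2,3,5,9,13}
(C ∪ (A ∪ (A ∖ C)))' ∪ B = {2,3,5,7,8,9,11,13}
((C ∪ (A ∪ (A ∖ C)))' ∪ B)' = {1,4,6,10,12}
|((C ∪ (A ∪ (A ∖ C)))' ∪ B)'| = 5

5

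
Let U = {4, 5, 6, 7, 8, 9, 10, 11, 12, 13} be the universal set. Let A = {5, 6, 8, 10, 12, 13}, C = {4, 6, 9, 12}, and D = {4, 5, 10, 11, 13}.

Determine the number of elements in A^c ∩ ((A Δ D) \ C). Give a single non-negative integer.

1

A^c = {4, 7, 9, 11}
A Δ D = {4, 6, 8, 11, 12}
(A Δ D) \ C = {8, 11}
A^c ∩ ((A Δ D) \ C) = {11}
|A^c ∩ ((A Δ D) \ C)| = 1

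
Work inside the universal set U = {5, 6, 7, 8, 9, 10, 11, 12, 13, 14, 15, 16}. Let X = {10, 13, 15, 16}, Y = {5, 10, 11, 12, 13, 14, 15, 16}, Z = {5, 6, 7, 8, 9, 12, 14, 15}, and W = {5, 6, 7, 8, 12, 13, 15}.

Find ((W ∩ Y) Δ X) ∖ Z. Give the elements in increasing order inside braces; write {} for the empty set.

{10, 16}

W ∩ Y = {5, 12, 13, 15}
(W ∩ Y) Δ X = {5, 10, 12, 16}
((W ∩ Y) Δ X) ∖ Z = {10, 16}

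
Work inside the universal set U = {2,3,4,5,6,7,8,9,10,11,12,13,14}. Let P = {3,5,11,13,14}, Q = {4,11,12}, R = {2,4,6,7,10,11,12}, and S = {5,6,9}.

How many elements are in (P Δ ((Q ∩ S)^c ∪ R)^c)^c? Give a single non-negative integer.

Q ∩ S = {}
(Q ∩ S)^c = {2,3,4,5,6,7,8,9,10,11,12,13,14}
(Q ∩ S)^c ∪ R = {2,3,4,5,6,7,8,9,10,11,12,13,14}
((Q ∩ S)^c ∪ R)^c = {}
P Δ ((Q ∩ S)^c ∪ R)^c = {3,5,11,13,14}
(P Δ ((Q ∩ S)^c ∪ R)^c)^c = {2,4,6,7,8,9,10,12}
|(P Δ ((Q ∩ S)^c ∪ R)^c)^c| = 8

8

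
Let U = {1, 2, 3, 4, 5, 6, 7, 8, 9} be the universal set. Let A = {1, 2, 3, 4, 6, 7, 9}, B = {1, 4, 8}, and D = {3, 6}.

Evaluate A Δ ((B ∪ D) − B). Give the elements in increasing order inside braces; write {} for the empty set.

B ∪ D = {1, 3, 4, 6, 8}
(B ∪ D) − B = {3, 6}
A Δ ((B ∪ D) − B) = {1, 2, 4, 7, 9}

{1, 2, 4, 7, 9}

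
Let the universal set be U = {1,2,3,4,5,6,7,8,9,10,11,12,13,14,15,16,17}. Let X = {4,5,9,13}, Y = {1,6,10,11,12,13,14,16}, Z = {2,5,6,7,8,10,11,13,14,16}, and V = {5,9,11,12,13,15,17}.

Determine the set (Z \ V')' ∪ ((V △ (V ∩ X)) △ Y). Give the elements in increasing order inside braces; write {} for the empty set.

{1,2,3,4,6,7,8,9,10,12,13,14,15,16,17}

V' = {1,2,3,4,6,7,8,10,14,16}
Z \ V' = {5,11,13}
(Z \ V')' = {1,2,3,4,6,7,8,9,10,12,14,15,16,17}
V ∩ X = {5,9,13}
V △ (V ∩ X) = {11,12,15,17}
(V △ (V ∩ X)) △ Y = {1,6,10,13,14,15,16,17}
(Z \ V')' ∪ ((V △ (V ∩ X)) △ Y) = {1,2,3,4,6,7,8,9,10,12,13,14,15,16,17}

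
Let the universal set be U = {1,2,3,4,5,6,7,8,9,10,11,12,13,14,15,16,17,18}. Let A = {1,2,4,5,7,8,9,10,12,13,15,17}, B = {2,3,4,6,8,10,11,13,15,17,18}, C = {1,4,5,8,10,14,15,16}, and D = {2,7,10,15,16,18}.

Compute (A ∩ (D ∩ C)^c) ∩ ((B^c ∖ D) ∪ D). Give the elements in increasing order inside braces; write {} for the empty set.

{1,2,5,7,9,12}

D ∩ C = {10,15,16}
(D ∩ C)^c = {1,2,3,4,5,6,7,8,9,11,12,13,14,17,18}
A ∩ (D ∩ C)^c = {1,2,4,5,7,8,9,12,13,17}
B^c = {1,5,7,9,12,14,16}
B^c ∖ D = {1,5,9,12,14}
(B^c ∖ D) ∪ D = {1,2,5,7,9,10,12,14,15,16,18}
(A ∩ (D ∩ C)^c) ∩ ((B^c ∖ D) ∪ D) = {1,2,5,7,9,12}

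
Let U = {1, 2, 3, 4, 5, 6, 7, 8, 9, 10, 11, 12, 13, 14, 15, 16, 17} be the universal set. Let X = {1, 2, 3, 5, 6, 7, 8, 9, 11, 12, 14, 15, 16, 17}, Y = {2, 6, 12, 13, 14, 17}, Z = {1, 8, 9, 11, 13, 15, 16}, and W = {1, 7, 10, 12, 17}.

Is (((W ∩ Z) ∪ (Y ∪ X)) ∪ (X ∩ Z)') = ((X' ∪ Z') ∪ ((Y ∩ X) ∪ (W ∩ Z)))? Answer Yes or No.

W ∩ Z = {1}
Y ∪ X = {1, 2, 3, 5, 6, 7, 8, 9, 11, 12, 13, 14, 15, 16, 17}
(W ∩ Z) ∪ (Y ∪ X) = {1, 2, 3, 5, 6, 7, 8, 9, 11, 12, 13, 14, 15, 16, 17}
X ∩ Z = {1, 8, 9, 11, 15, 16}
(X ∩ Z)' = {2, 3, 4, 5, 6, 7, 10, 12, 13, 14, 17}
((W ∩ Z) ∪ (Y ∪ X)) ∪ (X ∩ Z)' = {1, 2, 3, 4, 5, 6, 7, 8, 9, 10, 11, 12, 13, 14, 15, 16, 17}
X' = {4, 10, 13}
Z' = {2, 3, 4, 5, 6, 7, 10, 12, 14, 17}
X' ∪ Z' = {2, 3, 4, 5, 6, 7, 10, 12, 13, 14, 17}
Y ∩ X = {2, 6, 12, 14, 17}
(Y ∩ X) ∪ (W ∩ Z) = {1, 2, 6, 12, 14, 17}
(X' ∪ Z') ∪ ((Y ∩ X) ∪ (W ∩ Z)) = {1, 2, 3, 4, 5, 6, 7, 10, 12, 13, 14, 17}
8 ∈ ((W ∩ Z) ∪ (Y ∪ X)) ∪ (X ∩ Z)' but 8 ∉ (X' ∪ Z') ∪ ((Y ∩ X) ∪ (W ∩ Z)), so they differ.

No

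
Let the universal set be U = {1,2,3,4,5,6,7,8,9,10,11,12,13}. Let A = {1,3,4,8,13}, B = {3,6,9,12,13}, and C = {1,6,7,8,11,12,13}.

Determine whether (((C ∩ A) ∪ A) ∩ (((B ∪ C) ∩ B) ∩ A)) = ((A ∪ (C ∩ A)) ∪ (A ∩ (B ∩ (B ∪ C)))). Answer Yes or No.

C ∩ A = {1,8,13}
(C ∩ A) ∪ A = {1,3,4,8,13}
B ∪ C = {1,3,6,7,8,9,11,12,13}
(B ∪ C) ∩ B = {3,6,9,12,13}
((B ∪ C) ∩ B) ∩ A = {3,13}
((C ∩ A) ∪ A) ∩ (((B ∪ C) ∩ B) ∩ A) = {3,13}
A ∪ (C ∩ A) = {1,3,4,8,13}
B ∩ (B ∪ C) = {3,6,9,12,13}
A ∩ (B ∩ (B ∪ C)) = {3,13}
(A ∪ (C ∩ A)) ∪ (A ∩ (B ∩ (B ∪ C))) = {1,3,4,8,13}
1 ∈ (A ∪ (C ∩ A)) ∪ (A ∩ (B ∩ (B ∪ C))) but 1 ∉ ((C ∩ A) ∪ A) ∩ (((B ∪ C) ∩ B) ∩ A), so they differ.

No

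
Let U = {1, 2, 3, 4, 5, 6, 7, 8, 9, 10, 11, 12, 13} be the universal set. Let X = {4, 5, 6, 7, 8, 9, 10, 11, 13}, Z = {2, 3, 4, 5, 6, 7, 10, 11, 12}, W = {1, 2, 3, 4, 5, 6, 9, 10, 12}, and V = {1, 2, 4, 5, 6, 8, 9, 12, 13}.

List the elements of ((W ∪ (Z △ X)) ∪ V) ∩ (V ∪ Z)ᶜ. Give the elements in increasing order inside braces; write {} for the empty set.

Z △ X = {2, 3, 8, 9, 12, 13}
W ∪ (Z △ X) = {1, 2, 3, 4, 5, 6, 8, 9, 10, 12, 13}
(W ∪ (Z △ X)) ∪ V = {1, 2, 3, 4, 5, 6, 8, 9, 10, 12, 13}
V ∪ Z = {1, 2, 3, 4, 5, 6, 7, 8, 9, 10, 11, 12, 13}
(V ∪ Z)ᶜ = {}
((W ∪ (Z △ X)) ∪ V) ∩ (V ∪ Z)ᶜ = {}

{}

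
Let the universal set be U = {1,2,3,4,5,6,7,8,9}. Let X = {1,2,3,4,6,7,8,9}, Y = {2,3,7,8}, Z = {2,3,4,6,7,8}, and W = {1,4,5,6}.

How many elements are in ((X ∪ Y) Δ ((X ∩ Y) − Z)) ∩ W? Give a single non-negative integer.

X ∪ Y = {1,2,3,4,6,7,8,9}
X ∩ Y = {2,3,7,8}
(X ∩ Y) − Z = {}
(X ∪ Y) Δ ((X ∩ Y) − Z) = {1,2,3,4,6,7,8,9}
((X ∪ Y) Δ ((X ∩ Y) − Z)) ∩ W = {1,4,6}
|((X ∪ Y) Δ ((X ∩ Y) − Z)) ∩ W| = 3

3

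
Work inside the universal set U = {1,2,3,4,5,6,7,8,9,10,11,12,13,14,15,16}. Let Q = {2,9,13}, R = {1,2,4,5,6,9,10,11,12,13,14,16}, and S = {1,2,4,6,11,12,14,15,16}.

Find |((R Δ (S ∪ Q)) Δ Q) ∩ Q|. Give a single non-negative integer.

3

S ∪ Q = {1,2,4,6,9,11,12,13,14,15,16}
R Δ (S ∪ Q) = {5,10,15}
(R Δ (S ∪ Q)) Δ Q = {2,5,9,10,13,15}
((R Δ (S ∪ Q)) Δ Q) ∩ Q = {2,9,13}
|((R Δ (S ∪ Q)) Δ Q) ∩ Q| = 3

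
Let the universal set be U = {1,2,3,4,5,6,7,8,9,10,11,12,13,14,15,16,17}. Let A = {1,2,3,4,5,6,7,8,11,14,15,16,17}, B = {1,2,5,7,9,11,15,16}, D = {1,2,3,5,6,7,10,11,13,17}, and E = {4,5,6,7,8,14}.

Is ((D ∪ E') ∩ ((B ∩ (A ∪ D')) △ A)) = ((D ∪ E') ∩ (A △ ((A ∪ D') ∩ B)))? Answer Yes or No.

Yes

E' = {1,2,3,9,10,11,12,13,15,16,17}
D ∪ E' = {1,2,3,5,6,7,9,10,11,12,13,15,16,17}
D' = {4,8,9,12,14,15,16}
A ∪ D' = {1,2,3,4,5,6,7,8,9,11,12,14,15,16,17}
B ∩ (A ∪ D') = {1,2,5,7,9,11,15,16}
(B ∩ (A ∪ D')) △ A = {3,4,6,8,9,14,17}
(D ∪ E') ∩ ((B ∩ (A ∪ D')) △ A) = {3,6,9,17}
(A ∪ D') ∩ B = {1,2,5,7,9,11,15,16}
A △ ((A ∪ D') ∩ B) = {3,4,6,8,9,14,17}
(D ∪ E') ∩ (A △ ((A ∪ D') ∩ B)) = {3,6,9,17}
Both equal {3,6,9,17}, so (D ∪ E') ∩ ((B ∩ (A ∪ D')) △ A) = (D ∪ E') ∩ (A △ ((A ∪ D') ∩ B)).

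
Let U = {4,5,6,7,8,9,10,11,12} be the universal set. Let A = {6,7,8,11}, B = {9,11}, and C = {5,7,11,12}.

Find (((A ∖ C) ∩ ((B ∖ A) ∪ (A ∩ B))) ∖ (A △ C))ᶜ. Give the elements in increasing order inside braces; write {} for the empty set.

A ∖ C = {6,8}
B ∖ A = {9}
A ∩ B = {11}
(B ∖ A) ∪ (A ∩ B) = {9,11}
(A ∖ C) ∩ ((B ∖ A) ∪ (A ∩ B)) = {}
A △ C = {5,6,8,12}
((A ∖ C) ∩ ((B ∖ A) ∪ (A ∩ B))) ∖ (A △ C) = {}
(((A ∖ C) ∩ ((B ∖ A) ∪ (A ∩ B))) ∖ (A △ C))ᶜ = {4,5,6,7,8,9,10,11,12}

{4,5,6,7,8,9,10,11,12}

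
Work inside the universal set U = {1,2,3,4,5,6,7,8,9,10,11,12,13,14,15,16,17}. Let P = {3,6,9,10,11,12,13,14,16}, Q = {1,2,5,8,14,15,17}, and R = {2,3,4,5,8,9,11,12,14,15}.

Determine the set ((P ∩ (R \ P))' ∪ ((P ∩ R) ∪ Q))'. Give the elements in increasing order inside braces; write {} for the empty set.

R \ P = {2,4,5,8,15}
P ∩ (R \ P) = {}
(P ∩ (R \ P))' = {1,2,3,4,5,6,7,8,9,10,11,12,13,14,15,16,17}
P ∩ R = {3,9,11,12,14}
(P ∩ R) ∪ Q = {1,2,3,5,8,9,11,12,14,15,17}
(P ∩ (R \ P))' ∪ ((P ∩ R) ∪ Q) = {1,2,3,4,5,6,7,8,9,10,11,12,13,14,15,16,17}
((P ∩ (R \ P))' ∪ ((P ∩ R) ∪ Q))' = {}

{}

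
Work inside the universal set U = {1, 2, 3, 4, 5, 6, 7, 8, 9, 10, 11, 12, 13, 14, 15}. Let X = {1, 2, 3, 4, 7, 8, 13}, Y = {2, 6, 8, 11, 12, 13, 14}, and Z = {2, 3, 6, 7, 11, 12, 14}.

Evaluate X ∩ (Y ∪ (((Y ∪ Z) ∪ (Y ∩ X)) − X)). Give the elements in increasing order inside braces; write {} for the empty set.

{2, 8, 13}

Y ∪ Z = {2, 3, 6, 7, 8, 11, 12, 13, 14}
Y ∩ X = {2, 8, 13}
(Y ∪ Z) ∪ (Y ∩ X) = {2, 3, 6, 7, 8, 11, 12, 13, 14}
((Y ∪ Z) ∪ (Y ∩ X)) − X = {6, 11, 12, 14}
Y ∪ (((Y ∪ Z) ∪ (Y ∩ X)) − X) = {2, 6, 8, 11, 12, 13, 14}
X ∩ (Y ∪ (((Y ∪ Z) ∪ (Y ∩ X)) − X)) = {2, 8, 13}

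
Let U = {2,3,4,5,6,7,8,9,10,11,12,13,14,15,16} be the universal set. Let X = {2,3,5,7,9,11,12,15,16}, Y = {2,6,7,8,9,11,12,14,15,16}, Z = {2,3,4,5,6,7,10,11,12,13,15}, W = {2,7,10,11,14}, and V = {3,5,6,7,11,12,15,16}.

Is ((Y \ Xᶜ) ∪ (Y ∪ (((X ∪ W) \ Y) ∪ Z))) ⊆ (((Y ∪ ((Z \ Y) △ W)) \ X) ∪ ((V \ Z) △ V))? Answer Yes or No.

Xᶜ = {4,6,8,10,13,14}
Y \ Xᶜ = {2,7,9,11,12,15,16}
X ∪ W = {2,3,5,7,9,10,11,12,14,15,16}
(X ∪ W) \ Y = {3,5,10}
((X ∪ W) \ Y) ∪ Z = {2,3,4,5,6,7,10,11,12,13,15}
Y ∪ (((X ∪ W) \ Y) ∪ Z) = {2,3,4,5,6,7,8,9,10,11,12,13,14,15,16}
(Y \ Xᶜ) ∪ (Y ∪ (((X ∪ W) \ Y) ∪ Z)) = {2,3,4,5,6,7,8,9,10,11,12,13,14,15,16}
Z \ Y = {3,4,5,10,13}
(Z \ Y) △ W = {2,3,4,5,7,11,13,14}
Y ∪ ((Z \ Y) △ W) = {2,3,4,5,6,7,8,9,11,12,13,14,15,16}
(Y ∪ ((Z \ Y) △ W)) \ X = {4,6,8,13,14}
V \ Z = {16}
(V \ Z) △ V = {3,5,6,7,11,12,15}
((Y ∪ ((Z \ Y) △ W)) \ X) ∪ ((V \ Z) △ V) = {3,4,5,6,7,8,11,12,13,14,15}
2 ∈ (Y \ Xᶜ) ∪ (Y ∪ (((X ∪ W) \ Y) ∪ Z)) but 2 ∉ ((Y ∪ ((Z \ Y) △ W)) \ X) ∪ ((V \ Z) △ V), so the inclusion fails.

No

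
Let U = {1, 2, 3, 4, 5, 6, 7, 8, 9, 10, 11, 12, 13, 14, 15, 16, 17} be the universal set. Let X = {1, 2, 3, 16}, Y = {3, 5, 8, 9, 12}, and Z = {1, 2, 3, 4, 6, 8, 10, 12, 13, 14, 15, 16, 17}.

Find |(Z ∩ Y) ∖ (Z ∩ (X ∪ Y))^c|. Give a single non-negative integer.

Z ∩ Y = {3, 8, 12}
X ∪ Y = {1, 2, 3, 5, 8, 9, 12, 16}
Z ∩ (X ∪ Y) = {1, 2, 3, 8, 12, 16}
(Z ∩ (X ∪ Y))^c = {4, 5, 6, 7, 9, 10, 11, 13, 14, 15, 17}
(Z ∩ Y) ∖ (Z ∩ (X ∪ Y))^c = {3, 8, 12}
|(Z ∩ Y) ∖ (Z ∩ (X ∪ Y))^c| = 3

3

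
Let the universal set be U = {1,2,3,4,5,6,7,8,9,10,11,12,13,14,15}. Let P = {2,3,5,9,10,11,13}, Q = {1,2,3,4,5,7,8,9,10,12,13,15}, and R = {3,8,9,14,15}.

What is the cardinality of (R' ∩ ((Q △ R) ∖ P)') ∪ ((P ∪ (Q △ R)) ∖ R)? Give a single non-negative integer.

R' = {1,2,4,5,6,7,10,11,12,13}
Q △ R = {1,2,4,5,7,10,12,13,14}
(Q △ R) ∖ P = {1,4,7,12,14}
((Q △ R) ∖ P)' = {2,3,5,6,8,9,10,11,13,15}
R' ∩ ((Q △ R) ∖ P)' = {2,5,6,10,11,13}
P ∪ (Q △ R) = {1,2,3,4,5,7,9,10,11,12,13,14}
(P ∪ (Q △ R)) ∖ R = {1,2,4,5,7,10,11,12,13}
(R' ∩ ((Q △ R) ∖ P)') ∪ ((P ∪ (Q △ R)) ∖ R) = {1,2,4,5,6,7,10,11,12,13}
|(R' ∩ ((Q △ R) ∖ P)') ∪ ((P ∪ (Q △ R)) ∖ R)| = 10

10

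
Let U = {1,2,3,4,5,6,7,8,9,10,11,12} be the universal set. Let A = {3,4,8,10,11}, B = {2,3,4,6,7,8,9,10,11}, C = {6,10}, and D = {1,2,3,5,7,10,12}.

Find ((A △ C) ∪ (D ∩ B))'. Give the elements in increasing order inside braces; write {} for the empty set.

A △ C = {3,4,6,8,11}
D ∩ B = {2,3,7,10}
(A △ C) ∪ (D ∩ B) = {2,3,4,6,7,8,10,11}
((A △ C) ∪ (D ∩ B))' = {1,5,9,12}

{1,5,9,12}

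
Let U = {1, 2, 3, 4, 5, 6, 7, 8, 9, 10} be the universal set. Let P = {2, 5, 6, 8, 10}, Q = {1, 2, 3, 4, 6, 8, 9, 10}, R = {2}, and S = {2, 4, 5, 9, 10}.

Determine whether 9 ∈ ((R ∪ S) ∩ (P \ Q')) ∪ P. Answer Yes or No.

9 ∉ R and 9 ∈ S, so 9 ∈ R ∪ S
9 ∈ Q, so 9 ∉ Q'
9 ∉ P and 9 ∉ Q', so 9 ∉ P \ Q'
9 ∈ (R ∪ S) and 9 ∉ (P \ Q'), so 9 ∉ (R ∪ S) ∩ (P \ Q')
9 ∉ ((R ∪ S) ∩ (P \ Q')) and 9 ∉ P, so 9 ∉ ((R ∪ S) ∩ (P \ Q')) ∪ P

No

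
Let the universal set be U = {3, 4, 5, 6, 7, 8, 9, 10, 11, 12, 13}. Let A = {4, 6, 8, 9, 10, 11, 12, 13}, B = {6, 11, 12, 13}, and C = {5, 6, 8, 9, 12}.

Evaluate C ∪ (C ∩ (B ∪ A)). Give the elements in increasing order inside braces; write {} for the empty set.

B ∪ A = {4, 6, 8, 9, 10, 11, 12, 13}
C ∩ (B ∪ A) = {6, 8, 9, 12}
C ∪ (C ∩ (B ∪ A)) = {5, 6, 8, 9, 12}

{5, 6, 8, 9, 12}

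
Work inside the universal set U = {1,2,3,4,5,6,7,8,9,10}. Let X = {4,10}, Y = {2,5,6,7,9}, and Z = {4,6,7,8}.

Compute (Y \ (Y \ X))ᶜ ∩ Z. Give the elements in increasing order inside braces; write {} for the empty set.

{4,6,7,8}

Y \ X = {2,5,6,7,9}
Y \ (Y \ X) = {}
(Y \ (Y \ X))ᶜ = {1,2,3,4,5,6,7,8,9,10}
(Y \ (Y \ X))ᶜ ∩ Z = {4,6,7,8}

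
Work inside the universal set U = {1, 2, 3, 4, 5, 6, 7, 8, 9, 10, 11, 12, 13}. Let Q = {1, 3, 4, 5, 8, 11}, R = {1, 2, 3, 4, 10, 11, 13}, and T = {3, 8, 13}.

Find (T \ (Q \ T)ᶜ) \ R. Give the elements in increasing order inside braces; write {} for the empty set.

{}

Q \ T = {1, 4, 5, 11}
(Q \ T)ᶜ = {2, 3, 6, 7, 8, 9, 10, 12, 13}
T \ (Q \ T)ᶜ = {}
(T \ (Q \ T)ᶜ) \ R = {}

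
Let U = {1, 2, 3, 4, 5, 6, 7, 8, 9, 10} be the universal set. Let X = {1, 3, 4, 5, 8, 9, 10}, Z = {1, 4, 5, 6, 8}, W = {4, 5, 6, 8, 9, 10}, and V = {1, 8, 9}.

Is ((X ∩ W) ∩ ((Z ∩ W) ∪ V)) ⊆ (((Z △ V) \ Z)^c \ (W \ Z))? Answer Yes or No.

X ∩ W = {4, 5, 8, 9, 10}
Z ∩ W = {4, 5, 6, 8}
(Z ∩ W) ∪ V = {1, 4, 5, 6, 8, 9}
(X ∩ W) ∩ ((Z ∩ W) ∪ V) = {4, 5, 8, 9}
Z △ V = {4, 5, 6, 9}
(Z △ V) \ Z = {9}
((Z △ V) \ Z)^c = {1, 2, 3, 4, 5, 6, 7, 8, 10}
W \ Z = {9, 10}
((Z △ V) \ Z)^c \ (W \ Z) = {1, 2, 3, 4, 5, 6, 7, 8}
9 ∈ (X ∩ W) ∩ ((Z ∩ W) ∪ V) but 9 ∉ ((Z △ V) \ Z)^c \ (W \ Z), so the inclusion fails.

No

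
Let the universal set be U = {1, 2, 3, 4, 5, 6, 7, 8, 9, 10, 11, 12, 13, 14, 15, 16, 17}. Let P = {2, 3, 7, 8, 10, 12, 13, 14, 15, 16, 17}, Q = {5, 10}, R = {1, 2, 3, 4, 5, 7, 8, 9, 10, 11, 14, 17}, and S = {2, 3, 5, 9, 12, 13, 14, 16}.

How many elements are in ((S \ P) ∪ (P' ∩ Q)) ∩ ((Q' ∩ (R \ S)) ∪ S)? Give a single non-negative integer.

S \ P = {5, 9}
P' = {1, 4, 5, 6, 9, 11}
P' ∩ Q = {5}
(S \ P) ∪ (P' ∩ Q) = {5, 9}
Q' = {1, 2, 3, 4, 6, 7, 8, 9, 11, 12, 13, 14, 15, 16, 17}
R \ S = {1, 4, 7, 8, 10, 11, 17}
Q' ∩ (R \ S) = {1, 4, 7, 8, 11, 17}
(Q' ∩ (R \ S)) ∪ S = {1, 2, 3, 4, 5, 7, 8, 9, 11, 12, 13, 14, 16, 17}
((S \ P) ∪ (P' ∩ Q)) ∩ ((Q' ∩ (R \ S)) ∪ S) = {5, 9}
|((S \ P) ∪ (P' ∩ Q)) ∩ ((Q' ∩ (R \ S)) ∪ S)| = 2

2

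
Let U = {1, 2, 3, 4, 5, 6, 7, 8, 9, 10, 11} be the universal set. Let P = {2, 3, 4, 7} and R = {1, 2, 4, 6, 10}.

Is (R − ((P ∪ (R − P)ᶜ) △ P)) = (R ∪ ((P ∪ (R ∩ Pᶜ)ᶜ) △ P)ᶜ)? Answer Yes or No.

R − P = {1, 6, 10}
(R − P)ᶜ = {2, 3, 4, 5, 7, 8, 9, 11}
P ∪ (R − P)ᶜ = {2, 3, 4, 5, 7, 8, 9, 11}
(P ∪ (R − P)ᶜ) △ P = {5, 8, 9, 11}
R − ((P ∪ (R − P)ᶜ) △ P) = {1, 2, 4, 6, 10}
Pᶜ = {1, 5, 6, 8, 9, 10, 11}
R ∩ Pᶜ = {1, 6, 10}
(R ∩ Pᶜ)ᶜ = {2, 3, 4, 5, 7, 8, 9, 11}
P ∪ (R ∩ Pᶜ)ᶜ = {2, 3, 4, 5, 7, 8, 9, 11}
(P ∪ (R ∩ Pᶜ)ᶜ) △ P = {5, 8, 9, 11}
((P ∪ (R ∩ Pᶜ)ᶜ) △ P)ᶜ = {1, 2, 3, 4, 6, 7, 10}
R ∪ ((P ∪ (R ∩ Pᶜ)ᶜ) △ P)ᶜ = {1, 2, 3, 4, 6, 7, 10}
3 ∈ R ∪ ((P ∪ (R ∩ Pᶜ)ᶜ) △ P)ᶜ but 3 ∉ R − ((P ∪ (R − P)ᶜ) △ P), so they differ.

No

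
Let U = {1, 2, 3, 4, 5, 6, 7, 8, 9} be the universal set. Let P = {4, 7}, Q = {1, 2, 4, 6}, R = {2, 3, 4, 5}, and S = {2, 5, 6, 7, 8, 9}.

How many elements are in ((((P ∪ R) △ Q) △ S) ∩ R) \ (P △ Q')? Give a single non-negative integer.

P ∪ R = {2, 3, 4, 5, 7}
(P ∪ R) △ Q = {1, 3, 5, 6, 7}
((P ∪ R) △ Q) △ S = {1, 2, 3, 8, 9}
(((P ∪ R) △ Q) △ S) ∩ R = {2, 3}
Q' = {3, 5, 7, 8, 9}
P △ Q' = {3, 4, 5, 8, 9}
((((P ∪ R) △ Q) △ S) ∩ R) \ (P △ Q') = {2}
|((((P ∪ R) △ Q) △ S) ∩ R) \ (P △ Q')| = 1

1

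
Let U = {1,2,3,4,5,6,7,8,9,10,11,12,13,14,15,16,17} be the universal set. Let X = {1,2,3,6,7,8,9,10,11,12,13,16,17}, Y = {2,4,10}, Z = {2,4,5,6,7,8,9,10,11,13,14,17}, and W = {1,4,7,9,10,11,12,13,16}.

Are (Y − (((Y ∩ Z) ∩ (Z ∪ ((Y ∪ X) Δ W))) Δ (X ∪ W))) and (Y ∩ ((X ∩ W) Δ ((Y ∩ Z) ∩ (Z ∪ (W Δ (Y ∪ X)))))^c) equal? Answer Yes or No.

No

Y ∩ Z = {2,4,10}
Y ∪ X = {1,2,3,4,6,7,8,9,10,11,12,13,16,17}
(Y ∪ X) Δ W = {2,3,6,8,17}
Z ∪ ((Y ∪ X) Δ W) = {2,3,4,5,6,7,8,9,10,11,13,14,17}
(Y ∩ Z) ∩ (Z ∪ ((Y ∪ X) Δ W)) = {2,4,10}
X ∪ W = {1,2,3,4,6,7,8,9,10,11,12,13,16,17}
((Y ∩ Z) ∩ (Z ∪ ((Y ∪ X) Δ W))) Δ (X ∪ W) = {1,3,6,7,8,9,11,12,13,16,17}
Y − (((Y ∩ Z) ∩ (Z ∪ ((Y ∪ X) Δ W))) Δ (X ∪ W)) = {2,4,10}
X ∩ W = {1,7,9,10,11,12,13,16}
W Δ (Y ∪ X) = {2,3,6,8,17}
Z ∪ (W Δ (Y ∪ X)) = {2,3,4,5,6,7,8,9,10,11,13,14,17}
(Y ∩ Z) ∩ (Z ∪ (W Δ (Y ∪ X))) = {2,4,10}
(X ∩ W) Δ ((Y ∩ Z) ∩ (Z ∪ (W Δ (Y ∪ X)))) = {1,2,4,7,9,11,12,13,16}
((X ∩ W) Δ ((Y ∩ Z) ∩ (Z ∪ (W Δ (Y ∪ X)))))^c = {3,5,6,8,10,14,15,17}
Y ∩ ((X ∩ W) Δ ((Y ∩ Z) ∩ (Z ∪ (W Δ (Y ∪ X)))))^c = {10}
2 ∈ Y − (((Y ∩ Z) ∩ (Z ∪ ((Y ∪ X) Δ W))) Δ (X ∪ W)) but 2 ∉ Y ∩ ((X ∩ W) Δ ((Y ∩ Z) ∩ (Z ∪ (W Δ (Y ∪ X)))))^c, so they differ.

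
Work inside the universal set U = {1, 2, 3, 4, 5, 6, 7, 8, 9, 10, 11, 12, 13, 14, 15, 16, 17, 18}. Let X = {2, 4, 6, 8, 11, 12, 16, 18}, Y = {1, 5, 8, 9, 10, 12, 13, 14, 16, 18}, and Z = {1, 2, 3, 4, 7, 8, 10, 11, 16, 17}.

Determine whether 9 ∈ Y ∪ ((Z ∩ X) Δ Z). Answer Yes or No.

9 ∉ Z and 9 ∉ X, so 9 ∉ Z ∩ X
9 ∉ (Z ∩ X) and 9 ∉ Z, so 9 ∉ (Z ∩ X) Δ Z
9 ∈ Y and 9 ∉ ((Z ∩ X) Δ Z), so 9 ∈ Y ∪ ((Z ∩ X) Δ Z)

Yes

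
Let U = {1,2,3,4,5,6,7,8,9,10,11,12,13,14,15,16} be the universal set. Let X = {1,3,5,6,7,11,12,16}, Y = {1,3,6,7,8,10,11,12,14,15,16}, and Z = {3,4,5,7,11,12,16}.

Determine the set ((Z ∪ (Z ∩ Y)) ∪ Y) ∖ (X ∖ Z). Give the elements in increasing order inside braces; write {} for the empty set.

Z ∩ Y = {3,7,11,12,16}
Z ∪ (Z ∩ Y) = {3,4,5,7,11,12,16}
(Z ∪ (Z ∩ Y)) ∪ Y = {1,3,4,5,6,7,8,10,11,12,14,15,16}
X ∖ Z = {1,6}
((Z ∪ (Z ∩ Y)) ∪ Y) ∖ (X ∖ Z) = {3,4,5,7,8,10,11,12,14,15,16}

{3,4,5,7,8,10,11,12,14,15,16}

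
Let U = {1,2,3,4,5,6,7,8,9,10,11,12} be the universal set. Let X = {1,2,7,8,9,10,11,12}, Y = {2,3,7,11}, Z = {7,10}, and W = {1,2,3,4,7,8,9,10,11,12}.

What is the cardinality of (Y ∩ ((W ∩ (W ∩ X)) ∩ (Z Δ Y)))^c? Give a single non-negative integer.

W ∩ X = {1,2,7,8,9,10,11,12}
W ∩ (W ∩ X) = {1,2,7,8,9,10,11,12}
Z Δ Y = {2,3,10,11}
(W ∩ (W ∩ X)) ∩ (Z Δ Y) = {2,10,11}
Y ∩ ((W ∩ (W ∩ X)) ∩ (Z Δ Y)) = {2,11}
(Y ∩ ((W ∩ (W ∩ X)) ∩ (Z Δ Y)))^c = {1,3,4,5,6,7,8,9,10,12}
|(Y ∩ ((W ∩ (W ∩ X)) ∩ (Z Δ Y)))^c| = 10

10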